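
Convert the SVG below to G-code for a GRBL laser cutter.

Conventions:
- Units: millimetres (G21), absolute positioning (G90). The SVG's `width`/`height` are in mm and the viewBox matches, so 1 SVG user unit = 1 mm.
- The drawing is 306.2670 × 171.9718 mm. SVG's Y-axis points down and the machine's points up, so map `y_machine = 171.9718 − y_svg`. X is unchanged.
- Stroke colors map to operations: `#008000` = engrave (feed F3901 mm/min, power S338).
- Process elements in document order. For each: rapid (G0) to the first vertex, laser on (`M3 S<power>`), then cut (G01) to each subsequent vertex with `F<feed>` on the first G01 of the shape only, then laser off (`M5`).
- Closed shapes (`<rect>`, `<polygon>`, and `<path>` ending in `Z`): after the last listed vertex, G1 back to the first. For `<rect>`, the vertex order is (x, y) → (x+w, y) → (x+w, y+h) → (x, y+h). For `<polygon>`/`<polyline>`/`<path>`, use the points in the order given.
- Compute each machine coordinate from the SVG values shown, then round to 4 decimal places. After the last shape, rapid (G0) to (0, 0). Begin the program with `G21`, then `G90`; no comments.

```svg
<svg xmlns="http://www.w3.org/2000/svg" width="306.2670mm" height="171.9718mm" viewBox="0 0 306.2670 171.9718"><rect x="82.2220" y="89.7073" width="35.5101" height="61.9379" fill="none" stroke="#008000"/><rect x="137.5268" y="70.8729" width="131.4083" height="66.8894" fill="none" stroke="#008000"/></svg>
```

Since the viewBox matches the mm dimensions, user units are millimetres directly. The only transform is the Y-flip y_m = 171.9718 − y_svg.

Shape 1 is a rectangle drawn with `<rect>`. Its stroke #008000 means engrave at S338, F3901. After flipping Y the toolpath is (82.2220,82.2645) → (117.7321,82.2645) → (117.7321,20.3266) → (82.2220,20.3266) → (82.2220,82.2645), returning to the start.

Shape 2 is a rectangle drawn with `<rect>`. Its stroke #008000 means engrave at S338, F3901. After flipping Y the toolpath is (137.5268,101.0989) → (268.9351,101.0989) → (268.9351,34.2095) → (137.5268,34.2095) → (137.5268,101.0989), returning to the start.

G21
G90
G0 X82.2220 Y82.2645
M3 S338
G01 X117.7321 Y82.2645 F3901
G01 X117.7321 Y20.3266
G01 X82.2220 Y20.3266
G01 X82.2220 Y82.2645
M5
G0 X137.5268 Y101.0989
M3 S338
G01 X268.9351 Y101.0989 F3901
G01 X268.9351 Y34.2095
G01 X137.5268 Y34.2095
G01 X137.5268 Y101.0989
M5
G0 X0.0000 Y0.0000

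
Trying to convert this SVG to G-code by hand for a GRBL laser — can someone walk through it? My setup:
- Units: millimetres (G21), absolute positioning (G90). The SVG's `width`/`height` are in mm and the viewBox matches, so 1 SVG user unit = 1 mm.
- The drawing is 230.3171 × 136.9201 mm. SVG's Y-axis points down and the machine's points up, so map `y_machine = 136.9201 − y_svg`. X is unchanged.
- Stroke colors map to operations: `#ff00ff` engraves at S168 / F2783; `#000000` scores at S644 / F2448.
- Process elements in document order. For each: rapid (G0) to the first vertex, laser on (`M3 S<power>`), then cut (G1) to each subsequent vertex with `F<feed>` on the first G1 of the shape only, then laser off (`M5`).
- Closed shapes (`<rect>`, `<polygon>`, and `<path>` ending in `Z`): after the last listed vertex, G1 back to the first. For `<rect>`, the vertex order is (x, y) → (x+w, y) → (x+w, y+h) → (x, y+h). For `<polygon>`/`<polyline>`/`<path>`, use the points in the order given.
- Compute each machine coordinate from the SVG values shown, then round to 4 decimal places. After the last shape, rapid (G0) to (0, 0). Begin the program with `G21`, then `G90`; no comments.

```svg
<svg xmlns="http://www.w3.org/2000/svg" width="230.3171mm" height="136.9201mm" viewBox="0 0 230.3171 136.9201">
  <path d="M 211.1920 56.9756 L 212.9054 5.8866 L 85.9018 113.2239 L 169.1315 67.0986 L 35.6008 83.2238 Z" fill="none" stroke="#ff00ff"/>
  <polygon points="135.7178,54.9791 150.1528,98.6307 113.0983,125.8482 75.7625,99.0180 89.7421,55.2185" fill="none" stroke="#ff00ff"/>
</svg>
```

Since the viewBox matches the mm dimensions, user units are millimetres directly. The only transform is the Y-flip y_m = 136.9201 − y_svg.

Shape 1 is a closed polygon drawn with `<path>`. Its stroke #ff00ff means engrave at S168, F2783. After flipping Y the toolpath is (211.1920,79.9445) → (212.9054,131.0335) → (85.9018,23.6962) → (169.1315,69.8215) → (35.6008,53.6963) → (211.1920,79.9445), returning to the start.

Shape 2 is a regular polygon drawn with `<polygon>`. Its stroke #ff00ff means engrave at S168, F2783. After flipping Y the toolpath is (135.7178,81.9410) → (150.1528,38.2894) → (113.0983,11.0719) → (75.7625,37.9021) → (89.7421,81.7016) → (135.7178,81.9410), returning to the start.

G21
G90
G0 X211.1920 Y79.9445
M3 S168
G1 X212.9054 Y131.0335 F2783
G1 X85.9018 Y23.6962
G1 X169.1315 Y69.8215
G1 X35.6008 Y53.6963
G1 X211.1920 Y79.9445
M5
G0 X135.7178 Y81.9410
M3 S168
G1 X150.1528 Y38.2894 F2783
G1 X113.0983 Y11.0719
G1 X75.7625 Y37.9021
G1 X89.7421 Y81.7016
G1 X135.7178 Y81.9410
M5
G0 X0.0000 Y0.0000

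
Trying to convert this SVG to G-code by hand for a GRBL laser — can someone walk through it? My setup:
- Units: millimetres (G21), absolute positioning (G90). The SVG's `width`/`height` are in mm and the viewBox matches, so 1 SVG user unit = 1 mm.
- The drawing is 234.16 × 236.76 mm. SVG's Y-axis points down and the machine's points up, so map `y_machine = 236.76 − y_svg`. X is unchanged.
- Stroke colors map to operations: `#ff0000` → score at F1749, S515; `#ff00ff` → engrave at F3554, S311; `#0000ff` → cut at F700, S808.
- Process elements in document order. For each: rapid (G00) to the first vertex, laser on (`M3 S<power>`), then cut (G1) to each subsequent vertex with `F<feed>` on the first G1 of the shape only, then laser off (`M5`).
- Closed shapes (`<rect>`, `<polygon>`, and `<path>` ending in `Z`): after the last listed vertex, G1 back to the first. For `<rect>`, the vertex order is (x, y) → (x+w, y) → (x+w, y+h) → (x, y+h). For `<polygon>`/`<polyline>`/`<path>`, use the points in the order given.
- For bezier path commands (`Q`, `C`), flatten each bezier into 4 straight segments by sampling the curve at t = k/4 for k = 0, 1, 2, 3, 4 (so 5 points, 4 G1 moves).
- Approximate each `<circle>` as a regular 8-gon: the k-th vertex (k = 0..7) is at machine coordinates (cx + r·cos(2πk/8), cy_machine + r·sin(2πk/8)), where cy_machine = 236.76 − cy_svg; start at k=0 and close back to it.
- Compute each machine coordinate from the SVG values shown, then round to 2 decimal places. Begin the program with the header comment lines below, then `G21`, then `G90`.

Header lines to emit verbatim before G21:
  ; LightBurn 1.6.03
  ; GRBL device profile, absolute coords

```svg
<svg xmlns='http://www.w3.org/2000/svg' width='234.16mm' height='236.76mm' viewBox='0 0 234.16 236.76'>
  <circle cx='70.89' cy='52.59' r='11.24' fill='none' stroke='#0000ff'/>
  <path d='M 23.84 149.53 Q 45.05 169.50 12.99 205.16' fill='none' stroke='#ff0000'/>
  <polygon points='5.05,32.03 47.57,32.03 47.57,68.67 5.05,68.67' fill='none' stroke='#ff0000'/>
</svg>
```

; LightBurn 1.6.03
; GRBL device profile, absolute coords
G21
G90
G00 X82.13 Y184.17
M3 S808
G1 X78.84 Y192.12 F700
G1 X70.89 Y195.41
G1 X62.94 Y192.12
G1 X59.65 Y184.17
G1 X62.94 Y176.22
G1 X70.89 Y172.93
G1 X78.84 Y176.22
G1 X82.13 Y184.17
M5
G00 X23.84 Y87.23
M3 S515
G1 X31.12 Y76.26 F1749
G1 X31.73 Y63.34
G1 X25.69 Y48.45
G1 X12.99 Y31.60
M5
G00 X5.05 Y204.73
M3 S515
G1 X47.57 Y204.73 F1749
G1 X47.57 Y168.09
G1 X5.05 Y168.09
G1 X5.05 Y204.73
M5

1 u = 1 mm; y_m = 236.76 − y.

[1] `<circle>` circle, #0000ff→cut S808 F700: (82.13,184.17) → (78.84,192.12) → (70.89,195.41) → (62.94,192.12) → (59.65,184.17) → (62.94,176.22) → (70.89,172.93) → (78.84,176.22) → (82.13,184.17) (closed)

[2] `<path>` quadratic bezier, #ff0000→score S515 F1749: (23.84,87.23) → (31.12,76.26) → (31.73,63.34) → (25.69,48.45) → (12.99,31.60)

[3] `<polygon>` rectangle, #ff0000→score S515 F1749: (5.05,204.73) → (47.57,204.73) → (47.57,168.09) → (5.05,168.09) → (5.05,204.73) (closed)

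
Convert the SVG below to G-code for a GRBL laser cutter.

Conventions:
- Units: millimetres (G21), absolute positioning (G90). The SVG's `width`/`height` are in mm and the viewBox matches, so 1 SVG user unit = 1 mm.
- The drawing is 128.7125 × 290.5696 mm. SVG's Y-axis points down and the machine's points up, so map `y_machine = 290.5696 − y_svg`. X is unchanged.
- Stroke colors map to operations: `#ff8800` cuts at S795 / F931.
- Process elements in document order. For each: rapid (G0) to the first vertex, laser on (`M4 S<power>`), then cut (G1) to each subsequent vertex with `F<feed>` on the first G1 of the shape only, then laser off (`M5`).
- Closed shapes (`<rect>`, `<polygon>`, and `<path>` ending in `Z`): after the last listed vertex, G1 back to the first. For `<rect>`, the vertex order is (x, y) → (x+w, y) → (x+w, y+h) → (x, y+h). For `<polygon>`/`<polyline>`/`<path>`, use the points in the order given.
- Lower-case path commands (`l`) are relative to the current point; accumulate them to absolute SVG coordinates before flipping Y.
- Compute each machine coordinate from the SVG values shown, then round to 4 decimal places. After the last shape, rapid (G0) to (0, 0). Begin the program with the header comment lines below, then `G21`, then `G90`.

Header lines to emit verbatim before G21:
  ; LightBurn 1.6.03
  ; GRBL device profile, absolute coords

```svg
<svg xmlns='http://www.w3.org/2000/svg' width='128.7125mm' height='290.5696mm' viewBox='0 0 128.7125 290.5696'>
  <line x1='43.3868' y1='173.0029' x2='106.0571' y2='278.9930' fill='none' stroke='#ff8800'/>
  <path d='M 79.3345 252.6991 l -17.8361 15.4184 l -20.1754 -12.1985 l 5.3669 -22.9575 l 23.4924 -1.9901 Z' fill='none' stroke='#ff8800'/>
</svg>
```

1 u = 1 mm; y_m = 290.5696 − y.

[1] `<line>` line segment, #ff8800→cut S795 F931: (43.3868,117.5667) → (106.0571,11.5766)

[2] `<path>` regular polygon, #ff8800→cut S795 F931: (79.3345,37.8705) → (61.4984,22.4521) → (41.3230,34.6506) → (46.6899,57.6081) → (70.1823,59.5982) → (79.3345,37.8705) (closed)

; LightBurn 1.6.03
; GRBL device profile, absolute coords
G21
G90
G0 X43.3868 Y117.5667
M4 S795
G1 X106.0571 Y11.5766 F931
M5
G0 X79.3345 Y37.8705
M4 S795
G1 X61.4984 Y22.4521 F931
G1 X41.3230 Y34.6506
G1 X46.6899 Y57.6081
G1 X70.1823 Y59.5982
G1 X79.3345 Y37.8705
M5
G0 X0.0000 Y0.0000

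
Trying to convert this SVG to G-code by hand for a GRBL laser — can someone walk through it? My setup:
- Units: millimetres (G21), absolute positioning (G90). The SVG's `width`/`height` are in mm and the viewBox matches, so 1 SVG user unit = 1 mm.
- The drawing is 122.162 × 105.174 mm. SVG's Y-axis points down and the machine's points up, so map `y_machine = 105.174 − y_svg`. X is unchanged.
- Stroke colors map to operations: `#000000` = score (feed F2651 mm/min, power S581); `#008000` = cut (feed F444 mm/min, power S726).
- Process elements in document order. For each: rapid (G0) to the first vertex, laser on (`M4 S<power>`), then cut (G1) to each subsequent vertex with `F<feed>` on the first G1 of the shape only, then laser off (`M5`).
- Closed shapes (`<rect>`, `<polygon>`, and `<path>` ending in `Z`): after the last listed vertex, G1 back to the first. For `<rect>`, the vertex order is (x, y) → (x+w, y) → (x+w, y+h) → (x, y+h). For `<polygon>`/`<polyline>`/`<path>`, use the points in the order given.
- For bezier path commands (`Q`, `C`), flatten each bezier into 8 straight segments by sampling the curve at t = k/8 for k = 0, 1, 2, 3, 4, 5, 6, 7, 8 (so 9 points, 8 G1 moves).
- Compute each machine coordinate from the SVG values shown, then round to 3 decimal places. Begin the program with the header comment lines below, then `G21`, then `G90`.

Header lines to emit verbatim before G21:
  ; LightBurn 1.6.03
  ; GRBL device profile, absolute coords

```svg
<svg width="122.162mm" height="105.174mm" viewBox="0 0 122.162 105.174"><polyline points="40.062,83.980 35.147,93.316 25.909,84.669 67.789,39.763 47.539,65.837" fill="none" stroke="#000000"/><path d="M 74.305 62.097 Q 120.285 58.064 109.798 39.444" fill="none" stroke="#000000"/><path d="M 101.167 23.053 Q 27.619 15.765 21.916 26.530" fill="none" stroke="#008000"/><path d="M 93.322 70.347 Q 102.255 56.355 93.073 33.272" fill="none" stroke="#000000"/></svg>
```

1 u = 1 mm; y_m = 105.174 − y.

[1] `<polyline>` open polyline, #000000→score S581 F2651: (40.062,21.194) → (35.147,11.858) → (25.909,20.505) → (67.789,65.411) → (47.539,39.337)

[2] `<path>` quadratic bezier, #000000→score S581 F2651: (74.305,43.077) → (84.918,44.313) → (93.766,46.005) → (100.849,48.153) → (106.168,50.757) → (109.723,53.816) → (111.512,57.332) → (111.537,61.303) → (109.798,65.730)

[3] `<path>` quadratic bezier, #008000→cut S726 F444: (101.167,82.121) → (83.840,83.661) → (68.633,84.637) → (55.547,85.048) → (44.580,84.896) → (35.734,84.179) → (29.008,82.898) → (24.402,81.053) → (21.916,78.644)

[4] `<path>` quadratic bezier, #000000→score S581 F2651: (93.322,34.827) → (95.272,38.467) → (96.656,42.391) → (97.474,46.599) → (97.726,51.092) → (97.412,55.868) → (96.532,60.929) → (95.085,66.273) → (93.073,71.902)

; LightBurn 1.6.03
; GRBL device profile, absolute coords
G21
G90
G0 X40.062 Y21.194
M4 S581
G1 X35.147 Y11.858 F2651
G1 X25.909 Y20.505
G1 X67.789 Y65.411
G1 X47.539 Y39.337
M5
G0 X74.305 Y43.077
M4 S581
G1 X84.918 Y44.313 F2651
G1 X93.766 Y46.005
G1 X100.849 Y48.153
G1 X106.168 Y50.757
G1 X109.723 Y53.816
G1 X111.512 Y57.332
G1 X111.537 Y61.303
G1 X109.798 Y65.730
M5
G0 X101.167 Y82.121
M4 S726
G1 X83.840 Y83.661 F444
G1 X68.633 Y84.637
G1 X55.547 Y85.048
G1 X44.580 Y84.896
G1 X35.734 Y84.179
G1 X29.008 Y82.898
G1 X24.402 Y81.053
G1 X21.916 Y78.644
M5
G0 X93.322 Y34.827
M4 S581
G1 X95.272 Y38.467 F2651
G1 X96.656 Y42.391
G1 X97.474 Y46.599
G1 X97.726 Y51.092
G1 X97.412 Y55.868
G1 X96.532 Y60.929
G1 X95.085 Y66.273
G1 X93.073 Y71.902
M5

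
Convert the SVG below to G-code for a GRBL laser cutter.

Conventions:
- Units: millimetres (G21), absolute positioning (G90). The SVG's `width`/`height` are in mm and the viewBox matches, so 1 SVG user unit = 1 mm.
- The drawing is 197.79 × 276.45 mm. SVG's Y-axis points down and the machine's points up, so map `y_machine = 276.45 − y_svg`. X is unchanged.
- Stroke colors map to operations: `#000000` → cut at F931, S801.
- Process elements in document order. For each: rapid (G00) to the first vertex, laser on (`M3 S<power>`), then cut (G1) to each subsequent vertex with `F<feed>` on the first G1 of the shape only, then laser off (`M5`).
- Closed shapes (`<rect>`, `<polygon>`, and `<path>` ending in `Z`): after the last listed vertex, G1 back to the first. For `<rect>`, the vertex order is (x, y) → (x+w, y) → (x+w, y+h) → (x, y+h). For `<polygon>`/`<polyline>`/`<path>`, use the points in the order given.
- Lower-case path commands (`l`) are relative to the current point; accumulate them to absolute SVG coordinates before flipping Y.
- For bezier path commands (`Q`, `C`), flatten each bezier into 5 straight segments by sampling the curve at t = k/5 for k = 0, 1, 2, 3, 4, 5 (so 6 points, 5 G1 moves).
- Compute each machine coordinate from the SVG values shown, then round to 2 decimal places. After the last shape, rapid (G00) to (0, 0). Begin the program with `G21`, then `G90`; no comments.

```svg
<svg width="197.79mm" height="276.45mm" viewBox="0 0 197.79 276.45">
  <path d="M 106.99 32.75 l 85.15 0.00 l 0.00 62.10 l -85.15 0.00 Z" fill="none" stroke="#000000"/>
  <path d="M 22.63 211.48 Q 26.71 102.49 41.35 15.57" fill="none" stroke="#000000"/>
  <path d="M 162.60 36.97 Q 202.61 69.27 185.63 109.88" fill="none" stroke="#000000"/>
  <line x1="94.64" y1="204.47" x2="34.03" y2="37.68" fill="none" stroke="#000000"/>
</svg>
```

viewBox `0 0 197.79 276.45` with mm width/height → 1 unit = 1 mm. Flip: y_m = 276.45 − y_svg.

**Shape 1** — `<path>` rectangle, stroke `#000000` → cut (S801, F931). Machine vertices: (106.99,243.70) → (192.14,243.70) → (192.14,181.60) → (106.99,181.60) → (106.99,243.70). Closed: final G1 returns to the first vertex.

**Shape 2** — `<path>` quadratic bezier, stroke `#000000` → cut (S801, F931). Control points (SVG): P0=(22.63,211.48), P1=(26.71,102.49), P2=(41.35,15.57); sampled at t=k/5. Machine vertices: (22.63,64.97) → (24.68,107.68) → (27.58,148.63) → (31.33,187.81) → (35.92,225.23) → (41.35,260.88). Open path.

**Shape 3** — `<path>` quadratic bezier, stroke `#000000` → cut (S801, F931). Control points (SVG): P0=(162.60,36.97), P1=(202.61,69.27), P2=(185.63,109.88); sampled at t=k/5. Machine vertices: (162.60,239.48) → (176.32,226.23) → (185.49,212.31) → (190.10,197.73) → (190.14,182.48) → (185.63,166.57). Open path.

**Shape 4** — `<line>` line segment, stroke `#000000` → cut (S801, F931). Machine vertices: (94.64,71.98) → (34.03,238.77). Open path.

G21
G90
G00 X106.99 Y243.70
M3 S801
G1 X192.14 Y243.70 F931
G1 X192.14 Y181.60
G1 X106.99 Y181.60
G1 X106.99 Y243.70
M5
G00 X22.63 Y64.97
M3 S801
G1 X24.68 Y107.68 F931
G1 X27.58 Y148.63
G1 X31.33 Y187.81
G1 X35.92 Y225.23
G1 X41.35 Y260.88
M5
G00 X162.60 Y239.48
M3 S801
G1 X176.32 Y226.23 F931
G1 X185.49 Y212.31
G1 X190.10 Y197.73
G1 X190.14 Y182.48
G1 X185.63 Y166.57
M5
G00 X94.64 Y71.98
M3 S801
G1 X34.03 Y238.77 F931
M5
G00 X0.00 Y0.00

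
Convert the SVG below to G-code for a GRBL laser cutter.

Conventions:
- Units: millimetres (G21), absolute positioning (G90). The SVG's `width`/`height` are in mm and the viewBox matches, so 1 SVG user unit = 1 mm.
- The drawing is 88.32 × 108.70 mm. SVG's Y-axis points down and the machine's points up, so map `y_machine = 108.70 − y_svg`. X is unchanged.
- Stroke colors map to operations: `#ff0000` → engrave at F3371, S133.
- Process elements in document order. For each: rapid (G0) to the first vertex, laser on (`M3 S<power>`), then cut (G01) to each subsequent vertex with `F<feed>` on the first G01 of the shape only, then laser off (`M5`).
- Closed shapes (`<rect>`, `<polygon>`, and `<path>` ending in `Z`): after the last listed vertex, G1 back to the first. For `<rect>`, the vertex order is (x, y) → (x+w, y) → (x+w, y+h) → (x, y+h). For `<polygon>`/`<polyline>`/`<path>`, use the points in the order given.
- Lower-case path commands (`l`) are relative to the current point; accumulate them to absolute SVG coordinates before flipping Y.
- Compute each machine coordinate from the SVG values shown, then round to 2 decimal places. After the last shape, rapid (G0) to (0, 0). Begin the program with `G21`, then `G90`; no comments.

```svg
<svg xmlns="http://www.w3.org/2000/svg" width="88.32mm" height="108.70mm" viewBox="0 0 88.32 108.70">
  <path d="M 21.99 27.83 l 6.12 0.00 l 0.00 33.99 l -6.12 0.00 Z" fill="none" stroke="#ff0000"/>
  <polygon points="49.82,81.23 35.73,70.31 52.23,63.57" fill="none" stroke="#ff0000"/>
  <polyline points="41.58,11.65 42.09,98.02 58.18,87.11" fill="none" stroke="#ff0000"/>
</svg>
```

1 u = 1 mm; y_m = 108.70 − y.

[1] `<path>` rectangle, #ff0000→engrave S133 F3371: (21.99,80.87) → (28.11,80.87) → (28.11,46.88) → (21.99,46.88) → (21.99,80.87) (closed)

[2] `<polygon>` regular polygon, #ff0000→engrave S133 F3371: (49.82,27.47) → (35.73,38.39) → (52.23,45.13) → (49.82,27.47) (closed)

[3] `<polyline>` open polyline, #ff0000→engrave S133 F3371: (41.58,97.05) → (42.09,10.68) → (58.18,21.59)

G21
G90
G0 X21.99 Y80.87
M3 S133
G01 X28.11 Y80.87 F3371
G01 X28.11 Y46.88
G01 X21.99 Y46.88
G01 X21.99 Y80.87
M5
G0 X49.82 Y27.47
M3 S133
G01 X35.73 Y38.39 F3371
G01 X52.23 Y45.13
G01 X49.82 Y27.47
M5
G0 X41.58 Y97.05
M3 S133
G01 X42.09 Y10.68 F3371
G01 X58.18 Y21.59
M5
G0 X0.00 Y0.00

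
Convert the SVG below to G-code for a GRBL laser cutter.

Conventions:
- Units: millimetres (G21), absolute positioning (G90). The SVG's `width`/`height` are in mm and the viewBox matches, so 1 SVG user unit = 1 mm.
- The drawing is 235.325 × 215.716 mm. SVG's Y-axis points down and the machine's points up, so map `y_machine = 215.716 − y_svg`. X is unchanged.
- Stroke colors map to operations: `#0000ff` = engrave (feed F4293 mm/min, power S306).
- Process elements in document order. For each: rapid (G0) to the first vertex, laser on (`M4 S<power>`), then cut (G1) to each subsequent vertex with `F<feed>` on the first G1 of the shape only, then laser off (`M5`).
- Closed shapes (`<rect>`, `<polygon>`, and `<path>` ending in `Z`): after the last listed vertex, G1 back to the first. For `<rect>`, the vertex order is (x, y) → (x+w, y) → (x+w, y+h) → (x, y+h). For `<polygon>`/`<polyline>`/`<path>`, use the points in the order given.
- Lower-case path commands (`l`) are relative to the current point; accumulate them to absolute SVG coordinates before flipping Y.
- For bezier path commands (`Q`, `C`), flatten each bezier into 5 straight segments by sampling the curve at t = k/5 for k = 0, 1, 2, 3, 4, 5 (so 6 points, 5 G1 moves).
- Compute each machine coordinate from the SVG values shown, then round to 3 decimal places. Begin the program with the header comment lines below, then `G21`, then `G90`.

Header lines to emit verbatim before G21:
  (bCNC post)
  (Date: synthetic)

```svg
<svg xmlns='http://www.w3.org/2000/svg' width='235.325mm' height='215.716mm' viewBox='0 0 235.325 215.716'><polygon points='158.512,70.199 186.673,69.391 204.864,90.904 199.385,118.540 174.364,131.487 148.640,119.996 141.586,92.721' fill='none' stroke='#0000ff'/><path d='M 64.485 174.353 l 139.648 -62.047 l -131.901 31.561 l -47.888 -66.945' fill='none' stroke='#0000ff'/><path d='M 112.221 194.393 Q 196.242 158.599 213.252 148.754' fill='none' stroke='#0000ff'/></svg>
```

Since the viewBox matches the mm dimensions, user units are millimetres directly. The only transform is the Y-flip y_m = 215.716 − y_svg.

Shape 1 is a regular polygon drawn with `<polygon>`. Its stroke #0000ff means engrave at S306, F4293. After flipping Y the toolpath is (158.512,145.517) → (186.673,146.325) → (204.864,124.812) → (199.385,97.176) → (174.364,84.229) → (148.640,95.720) → (141.586,122.995) → (158.512,145.517), returning to the start.

Shape 2 is a open polyline drawn with `<path>`. Its stroke #0000ff means engrave at S306, F4293. After flipping Y the toolpath is (64.485,41.363) → (204.133,103.410) → (72.232,71.849) → (24.344,138.794).

Shape 3 is a quadratic bezier drawn with `<path>`. Its stroke #0000ff means engrave at S306, F4293. After flipping Y the toolpath is (112.221,21.323) → (143.149,34.603) → (168.716,45.806) → (188.922,54.934) → (203.768,61.986) → (213.252,66.962).

(bCNC post)
(Date: synthetic)
G21
G90
G0 X158.512 Y145.517
M4 S306
G1 X186.673 Y146.325 F4293
G1 X204.864 Y124.812
G1 X199.385 Y97.176
G1 X174.364 Y84.229
G1 X148.640 Y95.720
G1 X141.586 Y122.995
G1 X158.512 Y145.517
M5
G0 X64.485 Y41.363
M4 S306
G1 X204.133 Y103.410 F4293
G1 X72.232 Y71.849
G1 X24.344 Y138.794
M5
G0 X112.221 Y21.323
M4 S306
G1 X143.149 Y34.603 F4293
G1 X168.716 Y45.806
G1 X188.922 Y54.934
G1 X203.768 Y61.986
G1 X213.252 Y66.962
M5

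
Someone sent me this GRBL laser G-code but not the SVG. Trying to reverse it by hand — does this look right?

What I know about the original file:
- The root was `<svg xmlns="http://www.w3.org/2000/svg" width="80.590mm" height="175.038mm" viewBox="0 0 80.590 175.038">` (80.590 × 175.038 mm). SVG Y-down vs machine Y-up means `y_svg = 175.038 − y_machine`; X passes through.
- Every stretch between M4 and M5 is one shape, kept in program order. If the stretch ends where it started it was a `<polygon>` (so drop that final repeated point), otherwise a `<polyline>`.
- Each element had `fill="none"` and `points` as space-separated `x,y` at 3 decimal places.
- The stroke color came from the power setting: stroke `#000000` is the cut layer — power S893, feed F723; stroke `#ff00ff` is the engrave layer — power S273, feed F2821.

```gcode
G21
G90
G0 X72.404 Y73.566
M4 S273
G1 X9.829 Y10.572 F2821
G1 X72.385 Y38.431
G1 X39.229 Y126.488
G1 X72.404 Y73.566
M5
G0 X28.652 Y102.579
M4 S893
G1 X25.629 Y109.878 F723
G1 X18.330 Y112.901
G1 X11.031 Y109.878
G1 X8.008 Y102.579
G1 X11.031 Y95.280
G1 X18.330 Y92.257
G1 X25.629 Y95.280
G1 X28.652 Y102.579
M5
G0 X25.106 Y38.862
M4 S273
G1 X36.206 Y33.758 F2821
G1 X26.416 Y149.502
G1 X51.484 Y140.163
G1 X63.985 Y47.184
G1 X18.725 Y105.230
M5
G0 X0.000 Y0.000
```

<svg xmlns="http://www.w3.org/2000/svg" width="80.590mm" height="175.038mm" viewBox="0 0 80.590 175.038">
  <polygon points="72.404,101.472 9.829,164.466 72.385,136.607 39.229,48.550" fill="none" stroke="#ff00ff"/>
  <polygon points="28.652,72.459 25.629,65.160 18.330,62.137 11.031,65.160 8.008,72.459 11.031,79.758 18.330,82.781 25.629,79.758" fill="none" stroke="#000000"/>
  <polyline points="25.106,136.176 36.206,141.280 26.416,25.536 51.484,34.875 63.985,127.854 18.725,69.808" fill="none" stroke="#ff00ff"/>
</svg>

Each laser-on run becomes one SVG element. Flip Y back into SVG space with y_svg = 175.038 − y_machine.

Run 1: the run's S273 means `#ff00ff` (engrave). The run returns to its start, so emit a `<polygon>` with points (Y-flipped): 72.404,101.472 9.829,164.466 72.385,136.607 39.229,48.550.

Run 2: the run's S893 means `#000000` (cut). The run returns to its start, so emit a `<polygon>` with points (Y-flipped): 28.652,72.459 25.629,65.160 18.330,62.137 11.031,65.160 8.008,72.459 11.031,79.758 18.330,82.781 25.629,79.758.

Run 3: power S273 maps to stroke `#ff00ff` (engrave). The run is open, so emit a `<polyline>` with points (Y-flipped): 25.106,136.176 36.206,141.280 26.416,25.536 51.484,34.875 63.985,127.854 18.725,69.808.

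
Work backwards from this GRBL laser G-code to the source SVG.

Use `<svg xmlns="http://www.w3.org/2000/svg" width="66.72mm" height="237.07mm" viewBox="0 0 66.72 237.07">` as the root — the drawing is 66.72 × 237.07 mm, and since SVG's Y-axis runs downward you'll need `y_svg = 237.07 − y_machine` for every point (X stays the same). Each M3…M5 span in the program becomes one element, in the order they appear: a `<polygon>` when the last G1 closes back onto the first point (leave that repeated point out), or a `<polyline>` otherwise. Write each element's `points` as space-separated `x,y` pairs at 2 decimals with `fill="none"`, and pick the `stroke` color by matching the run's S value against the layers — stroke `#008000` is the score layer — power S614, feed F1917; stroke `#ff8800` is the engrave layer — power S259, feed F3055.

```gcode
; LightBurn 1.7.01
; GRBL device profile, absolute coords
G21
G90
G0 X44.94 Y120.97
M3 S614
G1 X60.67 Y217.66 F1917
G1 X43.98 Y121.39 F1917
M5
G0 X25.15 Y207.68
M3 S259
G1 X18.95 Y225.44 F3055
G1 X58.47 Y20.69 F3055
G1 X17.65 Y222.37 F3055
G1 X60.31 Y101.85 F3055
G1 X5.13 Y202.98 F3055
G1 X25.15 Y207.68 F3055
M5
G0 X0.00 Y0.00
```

Each laser-on run becomes one SVG element. Flip Y back into SVG space with y_svg = 237.07 − y_machine.

Run 1: power S614 maps to stroke `#008000` (score). The run is open, so emit a `<polyline>` with points (Y-flipped): 44.94,116.10 60.67,19.41 43.98,115.68.

Run 2: power S259 maps to stroke `#ff8800` (engrave). The run returns to its start, so emit a `<polygon>` with points (Y-flipped): 25.15,29.39 18.95,11.63 58.47,216.38 17.65,14.70 60.31,135.22 5.13,34.09.

<svg xmlns="http://www.w3.org/2000/svg" width="66.72mm" height="237.07mm" viewBox="0 0 66.72 237.07">
  <polyline points="44.94,116.10 60.67,19.41 43.98,115.68" fill="none" stroke="#008000"/>
  <polygon points="25.15,29.39 18.95,11.63 58.47,216.38 17.65,14.70 60.31,135.22 5.13,34.09" fill="none" stroke="#ff8800"/>
</svg>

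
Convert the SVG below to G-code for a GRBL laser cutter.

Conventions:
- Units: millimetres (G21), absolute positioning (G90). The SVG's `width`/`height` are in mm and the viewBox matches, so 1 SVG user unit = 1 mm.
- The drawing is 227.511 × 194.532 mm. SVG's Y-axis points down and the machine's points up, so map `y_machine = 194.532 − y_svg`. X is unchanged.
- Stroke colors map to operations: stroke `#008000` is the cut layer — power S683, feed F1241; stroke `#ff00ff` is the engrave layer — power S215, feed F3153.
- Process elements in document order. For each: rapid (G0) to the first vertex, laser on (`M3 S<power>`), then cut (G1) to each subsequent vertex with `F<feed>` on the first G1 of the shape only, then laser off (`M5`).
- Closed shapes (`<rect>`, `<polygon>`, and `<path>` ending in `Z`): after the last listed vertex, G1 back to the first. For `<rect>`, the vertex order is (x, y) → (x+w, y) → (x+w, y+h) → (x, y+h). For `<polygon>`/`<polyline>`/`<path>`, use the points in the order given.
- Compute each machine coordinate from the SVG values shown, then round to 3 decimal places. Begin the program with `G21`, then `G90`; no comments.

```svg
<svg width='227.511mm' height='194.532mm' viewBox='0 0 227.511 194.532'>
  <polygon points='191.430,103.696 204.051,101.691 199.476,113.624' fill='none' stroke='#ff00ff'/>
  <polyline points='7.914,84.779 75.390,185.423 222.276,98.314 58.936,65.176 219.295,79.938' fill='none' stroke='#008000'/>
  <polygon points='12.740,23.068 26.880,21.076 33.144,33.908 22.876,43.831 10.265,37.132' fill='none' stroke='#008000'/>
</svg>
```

G21
G90
G0 X191.430 Y90.836
M3 S215
G1 X204.051 Y92.841 F3153
G1 X199.476 Y80.908
G1 X191.430 Y90.836
M5
G0 X7.914 Y109.753
M3 S683
G1 X75.390 Y9.109 F1241
G1 X222.276 Y96.218
G1 X58.936 Y129.356
G1 X219.295 Y114.594
M5
G0 X12.740 Y171.464
M3 S683
G1 X26.880 Y173.456 F1241
G1 X33.144 Y160.624
G1 X22.876 Y150.701
G1 X10.265 Y157.400
G1 X12.740 Y171.464
M5

1 u = 1 mm; y_m = 194.532 − y.

[1] `<polygon>` regular polygon, #ff00ff→engrave S215 F3153: (191.430,90.836) → (204.051,92.841) → (199.476,80.908) → (191.430,90.836) (closed)

[2] `<polyline>` open polyline, #008000→cut S683 F1241: (7.914,109.753) → (75.390,9.109) → (222.276,96.218) → (58.936,129.356) → (219.295,114.594)

[3] `<polygon>` regular polygon, #008000→cut S683 F1241: (12.740,171.464) → (26.880,173.456) → (33.144,160.624) → (22.876,150.701) → (10.265,157.400) → (12.740,171.464) (closed)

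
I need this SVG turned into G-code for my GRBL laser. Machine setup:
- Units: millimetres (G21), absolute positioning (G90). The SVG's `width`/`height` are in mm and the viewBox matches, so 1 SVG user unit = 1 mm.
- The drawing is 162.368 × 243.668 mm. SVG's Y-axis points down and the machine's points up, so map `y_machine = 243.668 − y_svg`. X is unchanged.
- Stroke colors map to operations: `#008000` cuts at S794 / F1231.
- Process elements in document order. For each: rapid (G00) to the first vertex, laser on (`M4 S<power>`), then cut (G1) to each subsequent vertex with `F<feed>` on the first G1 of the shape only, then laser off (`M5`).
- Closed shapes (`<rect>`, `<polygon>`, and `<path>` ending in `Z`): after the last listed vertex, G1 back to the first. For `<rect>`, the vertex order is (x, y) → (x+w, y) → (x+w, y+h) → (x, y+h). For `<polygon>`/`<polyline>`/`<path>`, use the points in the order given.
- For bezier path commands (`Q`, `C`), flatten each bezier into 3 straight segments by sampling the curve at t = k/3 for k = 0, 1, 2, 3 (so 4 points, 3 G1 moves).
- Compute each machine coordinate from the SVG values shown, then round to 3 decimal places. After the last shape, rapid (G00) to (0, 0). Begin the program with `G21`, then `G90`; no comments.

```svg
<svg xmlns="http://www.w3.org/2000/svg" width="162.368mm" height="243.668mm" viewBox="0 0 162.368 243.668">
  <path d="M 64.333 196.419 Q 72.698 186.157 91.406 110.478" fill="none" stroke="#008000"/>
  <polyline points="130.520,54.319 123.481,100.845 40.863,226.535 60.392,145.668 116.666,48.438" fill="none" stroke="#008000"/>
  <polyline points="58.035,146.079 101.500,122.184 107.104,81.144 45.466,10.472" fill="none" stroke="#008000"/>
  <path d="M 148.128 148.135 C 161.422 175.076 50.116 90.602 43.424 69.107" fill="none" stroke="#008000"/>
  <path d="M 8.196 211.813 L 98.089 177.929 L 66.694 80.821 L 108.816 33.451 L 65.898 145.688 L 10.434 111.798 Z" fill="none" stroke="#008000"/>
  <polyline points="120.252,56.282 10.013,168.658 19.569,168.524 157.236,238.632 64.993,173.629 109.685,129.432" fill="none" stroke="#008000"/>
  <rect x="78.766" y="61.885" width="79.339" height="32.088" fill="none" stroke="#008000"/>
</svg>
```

G21
G90
G00 X64.333 Y47.249
M4 S794
G1 X71.059 Y61.359 F1231
G1 X80.083 Y90.006
G1 X91.406 Y133.190
M5
G00 X130.520 Y189.349
M4 S794
G1 X123.481 Y142.823 F1231
G1 X40.863 Y17.133
G1 X60.392 Y98.000
G1 X116.666 Y195.230
M5
G00 X58.035 Y97.589
M4 S794
G1 X101.500 Y121.484 F1231
G1 X107.104 Y162.524
G1 X45.466 Y233.196
M5
G00 X148.128 Y95.533
M4 S794
G1 X128.378 Y99.271 F1231
G1 X76.498 Y138.532
G1 X43.424 Y174.561
M5
G00 X8.196 Y31.855
M4 S794
G1 X98.089 Y65.739 F1231
G1 X66.694 Y162.847
G1 X108.816 Y210.217
G1 X65.898 Y97.980
G1 X10.434 Y131.870
G1 X8.196 Y31.855
M5
G00 X120.252 Y187.386
M4 S794
G1 X10.013 Y75.010 F1231
G1 X19.569 Y75.144
G1 X157.236 Y5.036
G1 X64.993 Y70.039
G1 X109.685 Y114.236
M5
G00 X78.766 Y181.783
M4 S794
G1 X158.105 Y181.783 F1231
G1 X158.105 Y149.695
G1 X78.766 Y149.695
G1 X78.766 Y181.783
M5
G00 X0.000 Y0.000

viewBox `0 0 162.368 243.668` with mm width/height → 1 unit = 1 mm. Flip: y_m = 243.668 − y_svg.

**Shape 1** — `<path>` quadratic bezier, stroke `#008000` → cut (S794, F1231). Control points (SVG): P0=(64.333,196.419), P1=(72.698,186.157), P2=(91.406,110.478); sampled at t=k/3. Machine vertices: (64.333,47.249) → (71.059,61.359) → (80.083,90.006) → (91.406,133.190). Open path.

**Shape 2** — `<polyline>` open polyline, stroke `#008000` → cut (S794, F1231). Machine vertices: (130.520,189.349) → (123.481,142.823) → (40.863,17.133) → (60.392,98.000) → (116.666,195.230). Open path.

**Shape 3** — `<polyline>` open polyline, stroke `#008000` → cut (S794, F1231). Machine vertices: (58.035,97.589) → (101.500,121.484) → (107.104,162.524) → (45.466,233.196). Open path.

**Shape 4** — `<path>` cubic bezier, stroke `#008000` → cut (S794, F1231). Control points (SVG): P0=(148.128,148.135), P1=(161.422,175.076), P2=(50.116,90.602), P3=(43.424,69.107); sampled at t=k/3. Machine vertices: (148.128,95.533) → (128.378,99.271) → (76.498,138.532) → (43.424,174.561). Open path.

**Shape 5** — `<path>` closed polygon, stroke `#008000` → cut (S794, F1231). Machine vertices: (8.196,31.855) → (98.089,65.739) → (66.694,162.847) → (108.816,210.217) → (65.898,97.980) → (10.434,131.870) → (8.196,31.855). Closed: final G1 returns to the first vertex.

**Shape 6** — `<polyline>` open polyline, stroke `#008000` → cut (S794, F1231). Machine vertices: (120.252,187.386) → (10.013,75.010) → (19.569,75.144) → (157.236,5.036) → (64.993,70.039) → (109.685,114.236). Open path.

**Shape 7** — `<rect>` rectangle, stroke `#008000` → cut (S794, F1231). Machine vertices: (78.766,181.783) → (158.105,181.783) → (158.105,149.695) → (78.766,149.695) → (78.766,181.783). Closed: final G1 returns to the first vertex.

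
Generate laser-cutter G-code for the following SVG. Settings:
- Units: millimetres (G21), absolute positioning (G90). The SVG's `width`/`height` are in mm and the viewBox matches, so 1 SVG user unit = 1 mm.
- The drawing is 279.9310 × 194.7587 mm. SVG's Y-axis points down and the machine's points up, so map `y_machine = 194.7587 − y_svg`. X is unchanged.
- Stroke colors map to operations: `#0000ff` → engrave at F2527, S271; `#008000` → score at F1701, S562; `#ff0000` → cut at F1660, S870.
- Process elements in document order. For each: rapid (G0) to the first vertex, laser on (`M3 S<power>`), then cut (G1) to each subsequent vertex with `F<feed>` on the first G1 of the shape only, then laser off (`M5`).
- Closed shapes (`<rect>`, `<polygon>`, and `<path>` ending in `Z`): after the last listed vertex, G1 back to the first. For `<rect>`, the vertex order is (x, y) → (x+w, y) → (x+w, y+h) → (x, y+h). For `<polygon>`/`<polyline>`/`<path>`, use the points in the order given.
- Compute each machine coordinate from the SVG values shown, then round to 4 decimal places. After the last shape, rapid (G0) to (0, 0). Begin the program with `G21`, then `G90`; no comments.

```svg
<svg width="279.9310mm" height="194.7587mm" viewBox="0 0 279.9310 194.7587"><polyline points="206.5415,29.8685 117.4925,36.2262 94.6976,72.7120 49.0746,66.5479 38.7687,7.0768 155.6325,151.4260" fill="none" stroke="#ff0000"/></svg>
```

Since the viewBox matches the mm dimensions, user units are millimetres directly. The only transform is the Y-flip y_m = 194.7587 − y_svg.

Shape 1 is a open polyline drawn with `<polyline>`. Its stroke #ff0000 means cut at S870, F1660. After flipping Y the toolpath is (206.5415,164.8902) → (117.4925,158.5325) → (94.6976,122.0467) → (49.0746,128.2108) → (38.7687,187.6819) → (155.6325,43.3327).

G21
G90
G0 X206.5415 Y164.8902
M3 S870
G1 X117.4925 Y158.5325 F1660
G1 X94.6976 Y122.0467
G1 X49.0746 Y128.2108
G1 X38.7687 Y187.6819
G1 X155.6325 Y43.3327
M5
G0 X0.0000 Y0.0000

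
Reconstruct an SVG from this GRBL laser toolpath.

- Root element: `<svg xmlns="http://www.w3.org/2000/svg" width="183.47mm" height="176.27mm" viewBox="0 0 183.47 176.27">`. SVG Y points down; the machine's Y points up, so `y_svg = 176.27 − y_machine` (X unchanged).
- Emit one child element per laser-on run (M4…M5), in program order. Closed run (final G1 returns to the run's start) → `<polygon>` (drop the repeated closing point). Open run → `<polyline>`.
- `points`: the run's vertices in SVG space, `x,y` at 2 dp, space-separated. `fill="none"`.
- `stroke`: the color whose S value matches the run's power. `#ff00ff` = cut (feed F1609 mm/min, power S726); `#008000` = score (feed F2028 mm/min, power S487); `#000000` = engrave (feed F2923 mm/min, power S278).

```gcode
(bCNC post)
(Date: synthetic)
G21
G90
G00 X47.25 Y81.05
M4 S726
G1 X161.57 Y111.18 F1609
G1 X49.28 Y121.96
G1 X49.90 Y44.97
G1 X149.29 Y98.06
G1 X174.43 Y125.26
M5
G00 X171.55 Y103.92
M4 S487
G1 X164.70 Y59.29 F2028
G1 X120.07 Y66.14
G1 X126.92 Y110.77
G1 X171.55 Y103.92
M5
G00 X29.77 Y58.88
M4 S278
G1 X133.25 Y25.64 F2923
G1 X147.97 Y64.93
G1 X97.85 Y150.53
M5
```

<svg xmlns="http://www.w3.org/2000/svg" width="183.47mm" height="176.27mm" viewBox="0 0 183.47 176.27">
  <polyline points="47.25,95.22 161.57,65.09 49.28,54.31 49.90,131.30 149.29,78.21 174.43,51.01" fill="none" stroke="#ff00ff"/>
  <polygon points="171.55,72.35 164.70,116.98 120.07,110.13 126.92,65.50" fill="none" stroke="#008000"/>
  <polyline points="29.77,117.39 133.25,150.63 147.97,111.34 97.85,25.74" fill="none" stroke="#000000"/>
</svg>

Machine Y-up, SVG Y-down with viewBox height 176.27, so y_svg = 176.27 − y_machine; X carries over.

Run 1: power S726 maps to stroke `#ff00ff` (cut). The run is open, so emit a `<polyline>` with points (Y-flipped): 47.25,95.22 161.57,65.09 49.28,54.31 49.90,131.30 149.29,78.21 174.43,51.01.

Run 2: S487 ⇒ score layer `#008000`. The run returns to its start, so emit a `<polygon>` with points (Y-flipped): 171.55,72.35 164.70,116.98 120.07,110.13 126.92,65.50.

Run 3: power S278 maps to stroke `#000000` (engrave). The run is open, so emit a `<polyline>` with points (Y-flipped): 29.77,117.39 133.25,150.63 147.97,111.34 97.85,25.74.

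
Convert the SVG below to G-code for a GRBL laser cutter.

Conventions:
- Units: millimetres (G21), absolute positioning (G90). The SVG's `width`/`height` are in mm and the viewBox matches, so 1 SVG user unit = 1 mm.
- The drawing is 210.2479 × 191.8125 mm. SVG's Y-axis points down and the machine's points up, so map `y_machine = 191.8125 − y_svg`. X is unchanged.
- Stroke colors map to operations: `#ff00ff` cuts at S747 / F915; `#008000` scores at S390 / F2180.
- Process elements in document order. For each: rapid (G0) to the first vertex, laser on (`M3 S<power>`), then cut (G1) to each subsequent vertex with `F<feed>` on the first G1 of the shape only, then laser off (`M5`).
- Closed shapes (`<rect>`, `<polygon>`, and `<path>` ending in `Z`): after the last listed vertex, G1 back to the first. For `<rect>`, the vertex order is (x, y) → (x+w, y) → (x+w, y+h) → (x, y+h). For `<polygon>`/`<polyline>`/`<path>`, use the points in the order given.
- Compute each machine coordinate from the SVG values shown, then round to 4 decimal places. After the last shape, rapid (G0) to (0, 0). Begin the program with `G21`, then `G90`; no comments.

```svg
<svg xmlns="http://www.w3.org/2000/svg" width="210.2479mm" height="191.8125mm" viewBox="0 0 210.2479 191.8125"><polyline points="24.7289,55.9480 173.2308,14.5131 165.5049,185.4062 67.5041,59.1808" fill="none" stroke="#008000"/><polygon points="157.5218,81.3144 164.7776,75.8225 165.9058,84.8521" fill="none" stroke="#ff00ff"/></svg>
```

Since the viewBox matches the mm dimensions, user units are millimetres directly. The only transform is the Y-flip y_m = 191.8125 − y_svg.

Shape 1 is a open polyline drawn with `<polyline>`. Its stroke #008000 means score at S390, F2180. After flipping Y the toolpath is (24.7289,135.8645) → (173.2308,177.2994) → (165.5049,6.4063) → (67.5041,132.6317).

Shape 2 is a regular polygon drawn with `<polygon>`. Its stroke #ff00ff means cut at S747, F915. After flipping Y the toolpath is (157.5218,110.4981) → (164.7776,115.9900) → (165.9058,106.9604) → (157.5218,110.4981), returning to the start.

G21
G90
G0 X24.7289 Y135.8645
M3 S390
G1 X173.2308 Y177.2994 F2180
G1 X165.5049 Y6.4063
G1 X67.5041 Y132.6317
M5
G0 X157.5218 Y110.4981
M3 S747
G1 X164.7776 Y115.9900 F915
G1 X165.9058 Y106.9604
G1 X157.5218 Y110.4981
M5
G0 X0.0000 Y0.0000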